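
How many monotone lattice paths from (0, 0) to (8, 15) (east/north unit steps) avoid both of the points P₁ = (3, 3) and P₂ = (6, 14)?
Number of paths = 272114

Inclusion–exclusion. Total paths: C(23, 8) = 490314. Through P₁: C(6, 3)·C(17, 5) = 123760. Through P₂: C(20, 6)·C(3, 2) = 116280. Since P₁ is strictly southwest of P₂, a monotone path through both must visit P₁ then P₂; paths through both = C(6, 3)·C(14, 3)·C(3, 2) = 21840. Avoid both = 490314 − 123760 − 116280 + 21840 = 272114.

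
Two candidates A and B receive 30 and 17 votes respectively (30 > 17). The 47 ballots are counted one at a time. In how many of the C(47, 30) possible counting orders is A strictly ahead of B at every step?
Strict-lead orderings = 758201178306

Total orderings of the 47 votes with 30 for A: C(47, 30) = 2741188875414. By the Bertrand ballot formula (Cycle Lemma / reflection principle), the number of orderings in which A is strictly ahead of B throughout is (p − q)/(p + q) · C(p + q, p) = (30 − 17)/(30 + 17) · 2741188875414 = 758201178306.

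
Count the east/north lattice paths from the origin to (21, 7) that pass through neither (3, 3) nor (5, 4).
Number of paths = 973786

Inclusion–exclusion. Total paths: C(28, 21) = 1184040. Through P₁: C(6, 3)·C(22, 18) = 146300. Through P₂: C(9, 5)·C(19, 16) = 122094. Since P₁ is strictly southwest of P₂, a monotone path through both must visit P₁ then P₂; paths through both = C(6, 3)·C(3, 2)·C(19, 16) = 58140. Avoid both = 1184040 − 146300 − 122094 + 58140 = 973786.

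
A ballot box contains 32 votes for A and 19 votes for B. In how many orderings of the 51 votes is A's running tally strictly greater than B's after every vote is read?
Strict-lead orderings = 12352414499425

Total orderings of the 51 votes with 32 for A: C(51, 32) = 48459472266975. By the Bertrand ballot formula (Cycle Lemma / reflection principle), the number of orderings in which A is strictly ahead of B throughout is (p − q)/(p + q) · C(p + q, p) = (32 − 19)/(32 + 19) · 48459472266975 = 12352414499425.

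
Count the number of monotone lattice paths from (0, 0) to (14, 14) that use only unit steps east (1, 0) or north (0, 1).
Number of paths = 40116600

A monotone lattice path from (0, 0) to (14, 14) consists of 14 east steps and 14 north steps in some order, so it is determined by which 14 of the 28 steps are east. The count is C(28, 14) = 40116600.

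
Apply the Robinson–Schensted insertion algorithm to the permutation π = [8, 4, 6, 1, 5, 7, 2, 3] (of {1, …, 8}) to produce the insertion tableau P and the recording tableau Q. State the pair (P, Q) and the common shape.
P = [1, 2, 3] / [4, 5, 7] / [6] / [8];  Q = [1, 3, 6] / [2, 5, 8] / [4] / [7];  common shape = (3, 3, 1, 1)

Row-insert the values π_1, π_2, … into P one at a time, bumping the leftmost entry strictly greater than the inserted value down to the next row. The recording tableau Q records, in position (i, j), the step at which that cell was added to P.
  Insert 8 (step 1): P = [8];  Q = [1]
  Insert 4 (step 2): P = [4] / [8];  Q = [1] / [2]
  Insert 6 (step 3): P = [4, 6] / [8];  Q = [1, 3] / [2]
  Insert 1 (step 4): P = [1, 6] / [4] / [8];  Q = [1, 3] / [2] / [4]
  Insert 5 (step 5): P = [1, 5] / [4, 6] / [8];  Q = [1, 3] / [2, 5] / [4]
  Insert 7 (step 6): P = [1, 5, 7] / [4, 6] / [8];  Q = [1, 3, 6] / [2, 5] / [4]
  Insert 2 (step 7): P = [1, 2, 7] / [4, 5] / [6] / [8];  Q = [1, 3, 6] / [2, 5] / [4] / [7]
  Insert 3 (step 8): P = [1, 2, 3] / [4, 5, 7] / [6] / [8];  Q = [1, 3, 6] / [2, 5, 8] / [4] / [7]
Final shape: (3, 3, 1, 1).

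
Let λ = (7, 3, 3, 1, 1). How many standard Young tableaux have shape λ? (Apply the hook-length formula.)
# SYT of shape (7, 3, 3, 1, 1) = 122850

Hook-length formula: f^λ = n! / Π hook(c), product over all cells c of the Young diagram. For λ = (7, 3, 3, 1, 1), n = 15 boxes. Hook lengths by row (left-to-right, top-to-bottom): [11, 8, 7, 4, 3, 2, 1]; [6, 3, 2]; [5, 2, 1]; [2]; [1]. Product of hooks = 10644480. So f^λ = 15! / 10644480 = 1307674368000 / 10644480 = 122850.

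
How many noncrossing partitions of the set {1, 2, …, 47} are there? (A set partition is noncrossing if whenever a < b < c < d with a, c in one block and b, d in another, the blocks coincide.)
C_47 = 33868773757191046886429490

These noncrossing partitions are counted by the Catalan number C_n = (1/(n + 1)) · C(2n, n). For n = 47: C_47 = (1/48) · C(94, 47) = 1625701140345170250548615520/48 = 33868773757191046886429490.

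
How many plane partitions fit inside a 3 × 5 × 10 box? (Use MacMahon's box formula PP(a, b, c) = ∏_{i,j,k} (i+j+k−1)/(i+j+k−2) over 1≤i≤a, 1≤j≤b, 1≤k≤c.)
PP(3, 5, 10) = 644195552

Evaluate the triple product over i = 1..3, j = 1..5, k = 1..10. The factors are (2/1) · (3/2) · (4/3) · (5/4) · (6/5) · (7/6) · (8/7) · (9/8) · … (150 factors total). The numerators and denominators telescope so the product is an integer; carrying out the multiplication exactly gives PP(3, 5, 10) = 644195552.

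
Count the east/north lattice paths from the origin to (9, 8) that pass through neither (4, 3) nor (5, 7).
Number of paths = 12405

Inclusion–exclusion. Total paths: C(17, 9) = 24310. Through P₁: C(7, 4)·C(10, 5) = 8820. Through P₂: C(12, 5)·C(5, 4) = 3960. Since P₁ is strictly southwest of P₂, a monotone path through both must visit P₁ then P₂; paths through both = C(7, 4)·C(5, 1)·C(5, 4) = 875. Avoid both = 24310 − 8820 − 3960 + 875 = 12405.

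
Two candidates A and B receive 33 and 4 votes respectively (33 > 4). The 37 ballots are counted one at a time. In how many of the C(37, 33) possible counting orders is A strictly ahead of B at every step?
Strict-lead orderings = 51765

Total orderings of the 37 votes with 33 for A: C(37, 33) = 66045. By the Bertrand ballot formula (Cycle Lemma / reflection principle), the number of orderings in which A is strictly ahead of B throughout is (p − q)/(p + q) · C(p + q, p) = (33 − 4)/(33 + 4) · 66045 = 51765.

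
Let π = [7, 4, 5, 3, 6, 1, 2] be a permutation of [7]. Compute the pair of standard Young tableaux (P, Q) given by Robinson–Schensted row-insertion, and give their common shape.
P = [1, 2, 6] / [3, 5] / [4] / [7];  Q = [1, 3, 5] / [2, 7] / [4] / [6];  common shape = (3, 2, 1, 1)

Row-insert the values π_1, π_2, … into P one at a time, bumping the leftmost entry strictly greater than the inserted value down to the next row. The recording tableau Q records, in position (i, j), the step at which that cell was added to P.
  Insert 7 (step 1): P = [7];  Q = [1]
  Insert 4 (step 2): P = [4] / [7];  Q = [1] / [2]
  Insert 5 (step 3): P = [4, 5] / [7];  Q = [1, 3] / [2]
  Insert 3 (step 4): P = [3, 5] / [4] / [7];  Q = [1, 3] / [2] / [4]
  Insert 6 (step 5): P = [3, 5, 6] / [4] / [7];  Q = [1, 3, 5] / [2] / [4]
  Insert 1 (step 6): P = [1, 5, 6] / [3] / [4] / [7];  Q = [1, 3, 5] / [2] / [4] / [6]
  Insert 2 (step 7): P = [1, 2, 6] / [3, 5] / [4] / [7];  Q = [1, 3, 5] / [2, 7] / [4] / [6]
Final shape: (3, 2, 1, 1).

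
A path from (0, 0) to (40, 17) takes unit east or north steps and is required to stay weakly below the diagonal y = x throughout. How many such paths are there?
Number of paths = 81744284243160

By the reflection principle (André's argument), the number of monotone paths to (40, 17) with n ≤ m that never go above y = x is C(57, 40) − C(57, 41) = 139646485582065 − 57902201338905 = 81744284243160.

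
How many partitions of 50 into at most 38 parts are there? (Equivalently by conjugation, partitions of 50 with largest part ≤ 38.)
p(50, parts ≤ 38) = 204031

Use the recurrence p(n, m) = p(n, m−1) + p(n−m, m): either the largest part is < m (count p(n, m−1)) or the largest part is exactly m (remove one copy of m, count p(n−m, m)). With p(0, ·) = 1 this gives p(50, parts ≤ 38) = 204031. (By conjugating Young diagrams, this also counts partitions of 50 into at most 38 parts.)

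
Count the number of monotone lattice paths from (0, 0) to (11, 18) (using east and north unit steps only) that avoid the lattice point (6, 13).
Number of paths = 27760026

Total paths from (0, 0) to (11, 18): C(29, 11) = 34597290. Paths through (6, 13): (paths (0, 0) → (6, 13)) × (paths (6, 13) → (11, 18)) = C(19, 6) · C(10, 5) = 27132 · 252 = 6837264. Avoidance count = 34597290 − 6837264 = 27760026.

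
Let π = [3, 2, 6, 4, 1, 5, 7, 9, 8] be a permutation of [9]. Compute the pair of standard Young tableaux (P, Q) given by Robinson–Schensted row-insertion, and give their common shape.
P = [1, 4, 5, 7, 8] / [2, 6, 9] / [3];  Q = [1, 3, 6, 7, 8] / [2, 4, 9] / [5];  common shape = (5, 3, 1)

Row-insert the values π_1, π_2, … into P one at a time, bumping the leftmost entry strictly greater than the inserted value down to the next row. The recording tableau Q records, in position (i, j), the step at which that cell was added to P.
  Insert 3 (step 1): P = [3];  Q = [1]
  Insert 2 (step 2): P = [2] / [3];  Q = [1] / [2]
  Insert 6 (step 3): P = [2, 6] / [3];  Q = [1, 3] / [2]
  Insert 4 (step 4): P = [2, 4] / [3, 6];  Q = [1, 3] / [2, 4]
  Insert 1 (step 5): P = [1, 4] / [2, 6] / [3];  Q = [1, 3] / [2, 4] / [5]
  Insert 5 (step 6): P = [1, 4, 5] / [2, 6] / [3];  Q = [1, 3, 6] / [2, 4] / [5]
  Insert 7 (step 7): P = [1, 4, 5, 7] / [2, 6] / [3];  Q = [1, 3, 6, 7] / [2, 4] / [5]
  Insert 9 (step 8): P = [1, 4, 5, 7, 9] / [2, 6] / [3];  Q = [1, 3, 6, 7, 8] / [2, 4] / [5]
  Insert 8 (step 9): P = [1, 4, 5, 7, 8] / [2, 6, 9] / [3];  Q = [1, 3, 6, 7, 8] / [2, 4, 9] / [5]
Final shape: (5, 3, 1).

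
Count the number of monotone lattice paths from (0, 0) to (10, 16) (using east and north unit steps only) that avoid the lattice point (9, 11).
Number of paths = 4303975

Total paths from (0, 0) to (10, 16): C(26, 10) = 5311735. Paths through (9, 11): (paths (0, 0) → (9, 11)) × (paths (9, 11) → (10, 16)) = C(20, 9) · C(6, 1) = 167960 · 6 = 1007760. Avoidance count = 5311735 − 1007760 = 4303975.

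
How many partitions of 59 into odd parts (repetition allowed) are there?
p_odd(59) = 9792

Enumerate partitions using only odd parts via the recurrence o(n, m) = o(n, m−2) + o(n−m, m) over odd m, starting from the largest odd part ≤ n. This gives p_odd(59) = 9792. (Euler's theorem: equals the count of distinct-part partitions.)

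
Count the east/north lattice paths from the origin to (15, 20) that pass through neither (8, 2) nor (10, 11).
Number of paths = 2525129178

Inclusion–exclusion. Total paths: C(35, 15) = 3247943160. Through P₁: C(10, 8)·C(25, 7) = 21631500. Through P₂: C(21, 10)·C(14, 5) = 706137432. Since P₁ is strictly southwest of P₂, a monotone path through both must visit P₁ then P₂; paths through both = C(10, 8)·C(11, 2)·C(14, 5) = 4954950. Avoid both = 3247943160 − 21631500 − 706137432 + 4954950 = 2525129178.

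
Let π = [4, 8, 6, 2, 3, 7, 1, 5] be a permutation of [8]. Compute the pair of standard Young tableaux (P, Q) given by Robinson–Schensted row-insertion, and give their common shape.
P = [1, 3, 5] / [2, 6, 7] / [4] / [8];  Q = [1, 2, 6] / [3, 5, 8] / [4] / [7];  common shape = (3, 3, 1, 1)

Row-insert the values π_1, π_2, … into P one at a time, bumping the leftmost entry strictly greater than the inserted value down to the next row. The recording tableau Q records, in position (i, j), the step at which that cell was added to P.
  Insert 4 (step 1): P = [4];  Q = [1]
  Insert 8 (step 2): P = [4, 8];  Q = [1, 2]
  Insert 6 (step 3): P = [4, 6] / [8];  Q = [1, 2] / [3]
  Insert 2 (step 4): P = [2, 6] / [4] / [8];  Q = [1, 2] / [3] / [4]
  Insert 3 (step 5): P = [2, 3] / [4, 6] / [8];  Q = [1, 2] / [3, 5] / [4]
  Insert 7 (step 6): P = [2, 3, 7] / [4, 6] / [8];  Q = [1, 2, 6] / [3, 5] / [4]
  Insert 1 (step 7): P = [1, 3, 7] / [2, 6] / [4] / [8];  Q = [1, 2, 6] / [3, 5] / [4] / [7]
  Insert 5 (step 8): P = [1, 3, 5] / [2, 6, 7] / [4] / [8];  Q = [1, 2, 6] / [3, 5, 8] / [4] / [7]
Final shape: (3, 3, 1, 1).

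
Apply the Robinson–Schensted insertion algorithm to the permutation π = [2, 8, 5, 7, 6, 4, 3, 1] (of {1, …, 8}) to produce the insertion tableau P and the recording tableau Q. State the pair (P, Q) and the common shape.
P = [1, 3, 6] / [2] / [4] / [5] / [7] / [8];  Q = [1, 2, 4] / [3] / [5] / [6] / [7] / [8];  common shape = (3, 1, 1, 1, 1, 1)

Row-insert the values π_1, π_2, … into P one at a time, bumping the leftmost entry strictly greater than the inserted value down to the next row. The recording tableau Q records, in position (i, j), the step at which that cell was added to P.
  Insert 2 (step 1): P = [2];  Q = [1]
  Insert 8 (step 2): P = [2, 8];  Q = [1, 2]
  Insert 5 (step 3): P = [2, 5] / [8];  Q = [1, 2] / [3]
  Insert 7 (step 4): P = [2, 5, 7] / [8];  Q = [1, 2, 4] / [3]
  Insert 6 (step 5): P = [2, 5, 6] / [7] / [8];  Q = [1, 2, 4] / [3] / [5]
  Insert 4 (step 6): P = [2, 4, 6] / [5] / [7] / [8];  Q = [1, 2, 4] / [3] / [5] / [6]
  Insert 3 (step 7): P = [2, 3, 6] / [4] / [5] / [7] / [8];  Q = [1, 2, 4] / [3] / [5] / [6] / [7]
  Insert 1 (step 8): P = [1, 3, 6] / [2] / [4] / [5] / [7] / [8];  Q = [1, 2, 4] / [3] / [5] / [6] / [7] / [8]
Final shape: (3, 1, 1, 1, 1, 1).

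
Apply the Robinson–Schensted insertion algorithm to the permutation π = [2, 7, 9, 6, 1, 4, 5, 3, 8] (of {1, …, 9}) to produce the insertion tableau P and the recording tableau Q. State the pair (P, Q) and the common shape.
P = [1, 3, 5, 8] / [2, 4, 9] / [6] / [7];  Q = [1, 2, 3, 9] / [4, 6, 7] / [5] / [8];  common shape = (4, 3, 1, 1)

Row-insert the values π_1, π_2, … into P one at a time, bumping the leftmost entry strictly greater than the inserted value down to the next row. The recording tableau Q records, in position (i, j), the step at which that cell was added to P.
  Insert 2 (step 1): P = [2];  Q = [1]
  Insert 7 (step 2): P = [2, 7];  Q = [1, 2]
  Insert 9 (step 3): P = [2, 7, 9];  Q = [1, 2, 3]
  Insert 6 (step 4): P = [2, 6, 9] / [7];  Q = [1, 2, 3] / [4]
  Insert 1 (step 5): P = [1, 6, 9] / [2] / [7];  Q = [1, 2, 3] / [4] / [5]
  Insert 4 (step 6): P = [1, 4, 9] / [2, 6] / [7];  Q = [1, 2, 3] / [4, 6] / [5]
  Insert 5 (step 7): P = [1, 4, 5] / [2, 6, 9] / [7];  Q = [1, 2, 3] / [4, 6, 7] / [5]
  Insert 3 (step 8): P = [1, 3, 5] / [2, 4, 9] / [6] / [7];  Q = [1, 2, 3] / [4, 6, 7] / [5] / [8]
  Insert 8 (step 9): P = [1, 3, 5, 8] / [2, 4, 9] / [6] / [7];  Q = [1, 2, 3, 9] / [4, 6, 7] / [5] / [8]
Final shape: (4, 3, 1, 1).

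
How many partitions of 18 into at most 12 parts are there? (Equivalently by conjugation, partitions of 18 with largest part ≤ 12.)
p(18, parts ≤ 12) = 366

Use the recurrence p(n, m) = p(n, m−1) + p(n−m, m): either the largest part is < m (count p(n, m−1)) or the largest part is exactly m (remove one copy of m, count p(n−m, m)). With p(0, ·) = 1 this gives p(18, parts ≤ 12) = 366. (By conjugating Young diagrams, this also counts partitions of 18 into at most 12 parts.)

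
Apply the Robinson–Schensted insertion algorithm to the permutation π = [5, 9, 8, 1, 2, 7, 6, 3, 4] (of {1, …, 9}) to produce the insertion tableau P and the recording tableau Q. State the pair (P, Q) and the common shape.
P = [1, 2, 3, 4] / [5, 6] / [7] / [8] / [9];  Q = [1, 2, 6, 9] / [3, 5] / [4] / [7] / [8];  common shape = (4, 2, 1, 1, 1)

Row-insert the values π_1, π_2, … into P one at a time, bumping the leftmost entry strictly greater than the inserted value down to the next row. The recording tableau Q records, in position (i, j), the step at which that cell was added to P.
  Insert 5 (step 1): P = [5];  Q = [1]
  Insert 9 (step 2): P = [5, 9];  Q = [1, 2]
  Insert 8 (step 3): P = [5, 8] / [9];  Q = [1, 2] / [3]
  Insert 1 (step 4): P = [1, 8] / [5] / [9];  Q = [1, 2] / [3] / [4]
  Insert 2 (step 5): P = [1, 2] / [5, 8] / [9];  Q = [1, 2] / [3, 5] / [4]
  Insert 7 (step 6): P = [1, 2, 7] / [5, 8] / [9];  Q = [1, 2, 6] / [3, 5] / [4]
  Insert 6 (step 7): P = [1, 2, 6] / [5, 7] / [8] / [9];  Q = [1, 2, 6] / [3, 5] / [4] / [7]
  Insert 3 (step 8): P = [1, 2, 3] / [5, 6] / [7] / [8] / [9];  Q = [1, 2, 6] / [3, 5] / [4] / [7] / [8]
  Insert 4 (step 9): P = [1, 2, 3, 4] / [5, 6] / [7] / [8] / [9];  Q = [1, 2, 6, 9] / [3, 5] / [4] / [7] / [8]
Final shape: (4, 2, 1, 1, 1).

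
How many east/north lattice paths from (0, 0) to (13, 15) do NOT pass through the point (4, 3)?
Number of paths = 27154610

Total paths from (0, 0) to (13, 15): C(28, 13) = 37442160. Paths through (4, 3): (paths (0, 0) → (4, 3)) × (paths (4, 3) → (13, 15)) = C(7, 4) · C(21, 9) = 35 · 293930 = 10287550. Avoidance count = 37442160 − 10287550 = 27154610.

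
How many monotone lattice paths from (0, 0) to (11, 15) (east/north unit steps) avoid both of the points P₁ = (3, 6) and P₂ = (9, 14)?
Number of paths = 3989306

Inclusion–exclusion. Total paths: C(26, 11) = 7726160. Through P₁: C(9, 3)·C(17, 8) = 2042040. Through P₂: C(23, 9)·C(3, 2) = 2451570. Since P₁ is strictly southwest of P₂, a monotone path through both must visit P₁ then P₂; paths through both = C(9, 3)·C(14, 6)·C(3, 2) = 756756. Avoid both = 7726160 − 2042040 − 2451570 + 756756 = 3989306.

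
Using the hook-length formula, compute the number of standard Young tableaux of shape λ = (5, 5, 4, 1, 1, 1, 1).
# SYT of shape (5, 5, 4, 1, 1, 1, 1) = 3508596

Hook-length formula: f^λ = n! / Π hook(c), product over all cells c of the Young diagram. For λ = (5, 5, 4, 1, 1, 1, 1), n = 18 boxes. Hook lengths by row (left-to-right, top-to-bottom): [11, 6, 5, 4, 2]; [10, 5, 4, 3, 1]; [8, 3, 2, 1]; [4]; [3]; [2]; [1]. Product of hooks = 1824768000. So f^λ = 18! / 1824768000 = 6402373705728000 / 1824768000 = 3508596.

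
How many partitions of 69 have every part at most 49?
p(69, parts ≤ 49) = 3552258

Use the recurrence p(n, m) = p(n, m−1) + p(n−m, m): either the largest part is < m (count p(n, m−1)) or the largest part is exactly m (remove one copy of m, count p(n−m, m)). With p(0, ·) = 1 this gives p(69, parts ≤ 49) = 3552258. (By conjugating Young diagrams, this also counts partitions of 69 into at most 49 parts.)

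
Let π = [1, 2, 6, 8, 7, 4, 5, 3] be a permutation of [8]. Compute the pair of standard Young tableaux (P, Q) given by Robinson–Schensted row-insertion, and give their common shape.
P = [1, 2, 3, 5] / [4, 7] / [6] / [8];  Q = [1, 2, 3, 4] / [5, 7] / [6] / [8];  common shape = (4, 2, 1, 1)

Row-insert the values π_1, π_2, … into P one at a time, bumping the leftmost entry strictly greater than the inserted value down to the next row. The recording tableau Q records, in position (i, j), the step at which that cell was added to P.
  Insert 1 (step 1): P = [1];  Q = [1]
  Insert 2 (step 2): P = [1, 2];  Q = [1, 2]
  Insert 6 (step 3): P = [1, 2, 6];  Q = [1, 2, 3]
  Insert 8 (step 4): P = [1, 2, 6, 8];  Q = [1, 2, 3, 4]
  Insert 7 (step 5): P = [1, 2, 6, 7] / [8];  Q = [1, 2, 3, 4] / [5]
  Insert 4 (step 6): P = [1, 2, 4, 7] / [6] / [8];  Q = [1, 2, 3, 4] / [5] / [6]
  Insert 5 (step 7): P = [1, 2, 4, 5] / [6, 7] / [8];  Q = [1, 2, 3, 4] / [5, 7] / [6]
  Insert 3 (step 8): P = [1, 2, 3, 5] / [4, 7] / [6] / [8];  Q = [1, 2, 3, 4] / [5, 7] / [6] / [8]
Final shape: (4, 2, 1, 1).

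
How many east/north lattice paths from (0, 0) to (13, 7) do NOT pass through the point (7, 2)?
Number of paths = 60888

Total paths from (0, 0) to (13, 7): C(20, 13) = 77520. Paths through (7, 2): (paths (0, 0) → (7, 2)) × (paths (7, 2) → (13, 7)) = C(9, 7) · C(11, 6) = 36 · 462 = 16632. Avoidance count = 77520 − 16632 = 60888.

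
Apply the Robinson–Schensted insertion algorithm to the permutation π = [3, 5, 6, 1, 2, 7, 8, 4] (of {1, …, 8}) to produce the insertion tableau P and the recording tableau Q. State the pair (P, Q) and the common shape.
P = [1, 2, 4, 7, 8] / [3, 5, 6];  Q = [1, 2, 3, 6, 7] / [4, 5, 8];  common shape = (5, 3)

Row-insert the values π_1, π_2, … into P one at a time, bumping the leftmost entry strictly greater than the inserted value down to the next row. The recording tableau Q records, in position (i, j), the step at which that cell was added to P.
  Insert 3 (step 1): P = [3];  Q = [1]
  Insert 5 (step 2): P = [3, 5];  Q = [1, 2]
  Insert 6 (step 3): P = [3, 5, 6];  Q = [1, 2, 3]
  Insert 1 (step 4): P = [1, 5, 6] / [3];  Q = [1, 2, 3] / [4]
  Insert 2 (step 5): P = [1, 2, 6] / [3, 5];  Q = [1, 2, 3] / [4, 5]
  Insert 7 (step 6): P = [1, 2, 6, 7] / [3, 5];  Q = [1, 2, 3, 6] / [4, 5]
  Insert 8 (step 7): P = [1, 2, 6, 7, 8] / [3, 5];  Q = [1, 2, 3, 6, 7] / [4, 5]
  Insert 4 (step 8): P = [1, 2, 4, 7, 8] / [3, 5, 6];  Q = [1, 2, 3, 6, 7] / [4, 5, 8]
Final shape: (5, 3).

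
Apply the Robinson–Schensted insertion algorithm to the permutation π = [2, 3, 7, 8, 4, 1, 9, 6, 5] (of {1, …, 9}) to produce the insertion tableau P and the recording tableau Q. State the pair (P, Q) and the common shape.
P = [1, 3, 4, 5, 9] / [2, 6] / [7, 8];  Q = [1, 2, 3, 4, 7] / [5, 8] / [6, 9];  common shape = (5, 2, 2)

Row-insert the values π_1, π_2, … into P one at a time, bumping the leftmost entry strictly greater than the inserted value down to the next row. The recording tableau Q records, in position (i, j), the step at which that cell was added to P.
  Insert 2 (step 1): P = [2];  Q = [1]
  Insert 3 (step 2): P = [2, 3];  Q = [1, 2]
  Insert 7 (step 3): P = [2, 3, 7];  Q = [1, 2, 3]
  Insert 8 (step 4): P = [2, 3, 7, 8];  Q = [1, 2, 3, 4]
  Insert 4 (step 5): P = [2, 3, 4, 8] / [7];  Q = [1, 2, 3, 4] / [5]
  Insert 1 (step 6): P = [1, 3, 4, 8] / [2] / [7];  Q = [1, 2, 3, 4] / [5] / [6]
  Insert 9 (step 7): P = [1, 3, 4, 8, 9] / [2] / [7];  Q = [1, 2, 3, 4, 7] / [5] / [6]
  Insert 6 (step 8): P = [1, 3, 4, 6, 9] / [2, 8] / [7];  Q = [1, 2, 3, 4, 7] / [5, 8] / [6]
  Insert 5 (step 9): P = [1, 3, 4, 5, 9] / [2, 6] / [7, 8];  Q = [1, 2, 3, 4, 7] / [5, 8] / [6, 9]
Final shape: (5, 2, 2).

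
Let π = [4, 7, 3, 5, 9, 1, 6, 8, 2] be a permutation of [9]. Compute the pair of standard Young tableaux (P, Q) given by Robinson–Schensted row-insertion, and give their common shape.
P = [1, 2, 6, 8] / [3, 5, 9] / [4, 7];  Q = [1, 2, 5, 8] / [3, 4, 7] / [6, 9];  common shape = (4, 3, 2)

Row-insert the values π_1, π_2, … into P one at a time, bumping the leftmost entry strictly greater than the inserted value down to the next row. The recording tableau Q records, in position (i, j), the step at which that cell was added to P.
  Insert 4 (step 1): P = [4];  Q = [1]
  Insert 7 (step 2): P = [4, 7];  Q = [1, 2]
  Insert 3 (step 3): P = [3, 7] / [4];  Q = [1, 2] / [3]
  Insert 5 (step 4): P = [3, 5] / [4, 7];  Q = [1, 2] / [3, 4]
  Insert 9 (step 5): P = [3, 5, 9] / [4, 7];  Q = [1, 2, 5] / [3, 4]
  Insert 1 (step 6): P = [1, 5, 9] / [3, 7] / [4];  Q = [1, 2, 5] / [3, 4] / [6]
  Insert 6 (step 7): P = [1, 5, 6] / [3, 7, 9] / [4];  Q = [1, 2, 5] / [3, 4, 7] / [6]
  Insert 8 (step 8): P = [1, 5, 6, 8] / [3, 7, 9] / [4];  Q = [1, 2, 5, 8] / [3, 4, 7] / [6]
  Insert 2 (step 9): P = [1, 2, 6, 8] / [3, 5, 9] / [4, 7];  Q = [1, 2, 5, 8] / [3, 4, 7] / [6, 9]
Final shape: (4, 3, 2).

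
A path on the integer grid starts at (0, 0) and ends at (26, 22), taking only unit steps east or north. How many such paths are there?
Number of paths = 27385657281648

A monotone lattice path from (0, 0) to (26, 22) consists of 26 east steps and 22 north steps in some order, so it is determined by which 26 of the 48 steps are east. The count is C(48, 26) = 27385657281648.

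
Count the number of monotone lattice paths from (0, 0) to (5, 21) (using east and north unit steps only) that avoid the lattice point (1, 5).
Number of paths = 36710

Total paths from (0, 0) to (5, 21): C(26, 5) = 65780. Paths through (1, 5): (paths (0, 0) → (1, 5)) × (paths (1, 5) → (5, 21)) = C(6, 1) · C(20, 4) = 6 · 4845 = 29070. Avoidance count = 65780 − 29070 = 36710.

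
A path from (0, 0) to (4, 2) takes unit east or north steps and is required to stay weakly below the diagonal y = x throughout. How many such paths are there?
Number of paths = 9

By the reflection principle (André's argument), the number of monotone paths to (4, 2) with n ≤ m that never go above y = x is C(6, 4) − C(6, 5) = 15 − 6 = 9.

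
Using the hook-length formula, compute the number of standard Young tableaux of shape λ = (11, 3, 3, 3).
# SYT of shape (11, 3, 3, 3) = 3197700

Hook-length formula: f^λ = n! / Π hook(c), product over all cells c of the Young diagram. For λ = (11, 3, 3, 3), n = 20 boxes. Hook lengths by row (left-to-right, top-to-bottom): [14, 13, 12, 8, 7, 6, 5, 4, 3, 2, 1]; [5, 4, 3]; [4, 3, 2]; [3, 2, 1]. Product of hooks = 760828723200. So f^λ = 20! / 760828723200 = 2432902008176640000 / 760828723200 = 3197700.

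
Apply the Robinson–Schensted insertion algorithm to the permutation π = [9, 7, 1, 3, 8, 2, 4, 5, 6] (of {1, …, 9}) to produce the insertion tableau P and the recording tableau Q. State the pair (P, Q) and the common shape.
P = [1, 2, 4, 5, 6] / [3, 8] / [7] / [9];  Q = [1, 4, 5, 8, 9] / [2, 7] / [3] / [6];  common shape = (5, 2, 1, 1)

Row-insert the values π_1, π_2, … into P one at a time, bumping the leftmost entry strictly greater than the inserted value down to the next row. The recording tableau Q records, in position (i, j), the step at which that cell was added to P.
  Insert 9 (step 1): P = [9];  Q = [1]
  Insert 7 (step 2): P = [7] / [9];  Q = [1] / [2]
  Insert 1 (step 3): P = [1] / [7] / [9];  Q = [1] / [2] / [3]
  Insert 3 (step 4): P = [1, 3] / [7] / [9];  Q = [1, 4] / [2] / [3]
  Insert 8 (step 5): P = [1, 3, 8] / [7] / [9];  Q = [1, 4, 5] / [2] / [3]
  Insert 2 (step 6): P = [1, 2, 8] / [3] / [7] / [9];  Q = [1, 4, 5] / [2] / [3] / [6]
  Insert 4 (step 7): P = [1, 2, 4] / [3, 8] / [7] / [9];  Q = [1, 4, 5] / [2, 7] / [3] / [6]
  Insert 5 (step 8): P = [1, 2, 4, 5] / [3, 8] / [7] / [9];  Q = [1, 4, 5, 8] / [2, 7] / [3] / [6]
  Insert 6 (step 9): P = [1, 2, 4, 5, 6] / [3, 8] / [7] / [9];  Q = [1, 4, 5, 8, 9] / [2, 7] / [3] / [6]
Final shape: (5, 2, 1, 1).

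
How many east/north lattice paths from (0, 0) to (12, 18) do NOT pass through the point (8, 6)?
Number of paths = 81027765

Total paths from (0, 0) to (12, 18): C(30, 12) = 86493225. Paths through (8, 6): (paths (0, 0) → (8, 6)) × (paths (8, 6) → (12, 18)) = C(14, 8) · C(16, 4) = 3003 · 1820 = 5465460. Avoidance count = 86493225 − 5465460 = 81027765.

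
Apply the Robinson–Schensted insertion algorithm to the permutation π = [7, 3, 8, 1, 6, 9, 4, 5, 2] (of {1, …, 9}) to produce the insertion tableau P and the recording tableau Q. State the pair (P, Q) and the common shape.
P = [1, 2, 5] / [3, 4, 9] / [6, 8] / [7];  Q = [1, 3, 6] / [2, 5, 8] / [4, 7] / [9];  common shape = (3, 3, 2, 1)

Row-insert the values π_1, π_2, … into P one at a time, bumping the leftmost entry strictly greater than the inserted value down to the next row. The recording tableau Q records, in position (i, j), the step at which that cell was added to P.
  Insert 7 (step 1): P = [7];  Q = [1]
  Insert 3 (step 2): P = [3] / [7];  Q = [1] / [2]
  Insert 8 (step 3): P = [3, 8] / [7];  Q = [1, 3] / [2]
  Insert 1 (step 4): P = [1, 8] / [3] / [7];  Q = [1, 3] / [2] / [4]
  Insert 6 (step 5): P = [1, 6] / [3, 8] / [7];  Q = [1, 3] / [2, 5] / [4]
  Insert 9 (step 6): P = [1, 6, 9] / [3, 8] / [7];  Q = [1, 3, 6] / [2, 5] / [4]
  Insert 4 (step 7): P = [1, 4, 9] / [3, 6] / [7, 8];  Q = [1, 3, 6] / [2, 5] / [4, 7]
  Insert 5 (step 8): P = [1, 4, 5] / [3, 6, 9] / [7, 8];  Q = [1, 3, 6] / [2, 5, 8] / [4, 7]
  Insert 2 (step 9): P = [1, 2, 5] / [3, 4, 9] / [6, 8] / [7];  Q = [1, 3, 6] / [2, 5, 8] / [4, 7] / [9]
Final shape: (3, 3, 2, 1).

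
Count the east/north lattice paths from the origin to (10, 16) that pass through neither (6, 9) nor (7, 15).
Number of paths = 3118049

Inclusion–exclusion. Total paths: C(26, 10) = 5311735. Through P₁: C(15, 6)·C(11, 4) = 1651650. Through P₂: C(22, 7)·C(4, 3) = 682176. Since P₁ is strictly southwest of P₂, a monotone path through both must visit P₁ then P₂; paths through both = C(15, 6)·C(7, 1)·C(4, 3) = 140140. Avoid both = 5311735 − 1651650 − 682176 + 140140 = 3118049.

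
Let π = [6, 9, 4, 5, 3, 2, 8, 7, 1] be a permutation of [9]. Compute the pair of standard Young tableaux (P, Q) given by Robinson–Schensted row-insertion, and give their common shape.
P = [1, 5, 7] / [2, 8] / [3, 9] / [4] / [6];  Q = [1, 2, 7] / [3, 4] / [5, 8] / [6] / [9];  common shape = (3, 2, 2, 1, 1)

Row-insert the values π_1, π_2, … into P one at a time, bumping the leftmost entry strictly greater than the inserted value down to the next row. The recording tableau Q records, in position (i, j), the step at which that cell was added to P.
  Insert 6 (step 1): P = [6];  Q = [1]
  Insert 9 (step 2): P = [6, 9];  Q = [1, 2]
  Insert 4 (step 3): P = [4, 9] / [6];  Q = [1, 2] / [3]
  Insert 5 (step 4): P = [4, 5] / [6, 9];  Q = [1, 2] / [3, 4]
  Insert 3 (step 5): P = [3, 5] / [4, 9] / [6];  Q = [1, 2] / [3, 4] / [5]
  Insert 2 (step 6): P = [2, 5] / [3, 9] / [4] / [6];  Q = [1, 2] / [3, 4] / [5] / [6]
  Insert 8 (step 7): P = [2, 5, 8] / [3, 9] / [4] / [6];  Q = [1, 2, 7] / [3, 4] / [5] / [6]
  Insert 7 (step 8): P = [2, 5, 7] / [3, 8] / [4, 9] / [6];  Q = [1, 2, 7] / [3, 4] / [5, 8] / [6]
  Insert 1 (step 9): P = [1, 5, 7] / [2, 8] / [3, 9] / [4] / [6];  Q = [1, 2, 7] / [3, 4] / [5, 8] / [6] / [9]
Final shape: (3, 2, 2, 1, 1).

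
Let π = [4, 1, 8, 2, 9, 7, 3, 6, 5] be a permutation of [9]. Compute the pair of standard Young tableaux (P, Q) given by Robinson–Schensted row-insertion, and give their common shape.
P = [1, 2, 3, 5] / [4, 6, 9] / [7] / [8];  Q = [1, 3, 5, 8] / [2, 4, 6] / [7] / [9];  common shape = (4, 3, 1, 1)

Row-insert the values π_1, π_2, … into P one at a time, bumping the leftmost entry strictly greater than the inserted value down to the next row. The recording tableau Q records, in position (i, j), the step at which that cell was added to P.
  Insert 4 (step 1): P = [4];  Q = [1]
  Insert 1 (step 2): P = [1] / [4];  Q = [1] / [2]
  Insert 8 (step 3): P = [1, 8] / [4];  Q = [1, 3] / [2]
  Insert 2 (step 4): P = [1, 2] / [4, 8];  Q = [1, 3] / [2, 4]
  Insert 9 (step 5): P = [1, 2, 9] / [4, 8];  Q = [1, 3, 5] / [2, 4]
  Insert 7 (step 6): P = [1, 2, 7] / [4, 8, 9];  Q = [1, 3, 5] / [2, 4, 6]
  Insert 3 (step 7): P = [1, 2, 3] / [4, 7, 9] / [8];  Q = [1, 3, 5] / [2, 4, 6] / [7]
  Insert 6 (step 8): P = [1, 2, 3, 6] / [4, 7, 9] / [8];  Q = [1, 3, 5, 8] / [2, 4, 6] / [7]
  Insert 5 (step 9): P = [1, 2, 3, 5] / [4, 6, 9] / [7] / [8];  Q = [1, 3, 5, 8] / [2, 4, 6] / [7] / [9]
Final shape: (4, 3, 1, 1).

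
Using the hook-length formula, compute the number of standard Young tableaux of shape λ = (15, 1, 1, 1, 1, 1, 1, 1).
# SYT of shape (15, 1, 1, 1, 1, 1, 1, 1) = 116280

Hook-length formula: f^λ = n! / Π hook(c), product over all cells c of the Young diagram. For λ = (15, 1, 1, 1, 1, 1, 1, 1), n = 22 boxes. Hook lengths by row (left-to-right, top-to-bottom): [22, 14, 13, 12, 11, 10, 9, 8, 7, 6, 5, 4, 3, 2, 1]; [7]; [6]; [5]; [4]; [3]; [2]; [1]. Product of hooks = 9666328928256000. So f^λ = 22! / 9666328928256000 = 1124000727777607680000 / 9666328928256000 = 116280.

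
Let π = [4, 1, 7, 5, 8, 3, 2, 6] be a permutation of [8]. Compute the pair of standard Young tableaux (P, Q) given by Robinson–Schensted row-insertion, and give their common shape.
P = [1, 2, 6] / [3, 5, 8] / [4] / [7];  Q = [1, 3, 5] / [2, 4, 8] / [6] / [7];  common shape = (3, 3, 1, 1)

Row-insert the values π_1, π_2, … into P one at a time, bumping the leftmost entry strictly greater than the inserted value down to the next row. The recording tableau Q records, in position (i, j), the step at which that cell was added to P.
  Insert 4 (step 1): P = [4];  Q = [1]
  Insert 1 (step 2): P = [1] / [4];  Q = [1] / [2]
  Insert 7 (step 3): P = [1, 7] / [4];  Q = [1, 3] / [2]
  Insert 5 (step 4): P = [1, 5] / [4, 7];  Q = [1, 3] / [2, 4]
  Insert 8 (step 5): P = [1, 5, 8] / [4, 7];  Q = [1, 3, 5] / [2, 4]
  Insert 3 (step 6): P = [1, 3, 8] / [4, 5] / [7];  Q = [1, 3, 5] / [2, 4] / [6]
  Insert 2 (step 7): P = [1, 2, 8] / [3, 5] / [4] / [7];  Q = [1, 3, 5] / [2, 4] / [6] / [7]
  Insert 6 (step 8): P = [1, 2, 6] / [3, 5, 8] / [4] / [7];  Q = [1, 3, 5] / [2, 4, 8] / [6] / [7]
Final shape: (3, 3, 1, 1).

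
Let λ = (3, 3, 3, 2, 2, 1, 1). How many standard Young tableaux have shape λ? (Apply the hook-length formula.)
# SYT of shape (3, 3, 3, 2, 2, 1, 1) = 45045

Hook-length formula: f^λ = n! / Π hook(c), product over all cells c of the Young diagram. For λ = (3, 3, 3, 2, 2, 1, 1), n = 15 boxes. Hook lengths by row (left-to-right, top-to-bottom): [9, 6, 3]; [8, 5, 2]; [7, 4, 1]; [5, 2]; [4, 1]; [2]; [1]. Product of hooks = 29030400. So f^λ = 15! / 29030400 = 1307674368000 / 29030400 = 45045.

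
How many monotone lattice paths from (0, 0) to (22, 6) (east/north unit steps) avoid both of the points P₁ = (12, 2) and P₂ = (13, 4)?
Number of paths = 169764

Inclusion–exclusion. Total paths: C(28, 22) = 376740. Through P₁: C(14, 12)·C(14, 10) = 91091. Through P₂: C(17, 13)·C(11, 9) = 130900. Since P₁ is strictly southwest of P₂, a monotone path through both must visit P₁ then P₂; paths through both = C(14, 12)·C(3, 1)·C(11, 9) = 15015. Avoid both = 376740 − 91091 − 130900 + 15015 = 169764.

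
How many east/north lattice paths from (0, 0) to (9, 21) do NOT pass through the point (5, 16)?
Number of paths = 11743176

Total paths from (0, 0) to (9, 21): C(30, 9) = 14307150. Paths through (5, 16): (paths (0, 0) → (5, 16)) × (paths (5, 16) → (9, 21)) = C(21, 5) · C(9, 4) = 20349 · 126 = 2563974. Avoidance count = 14307150 − 2563974 = 11743176.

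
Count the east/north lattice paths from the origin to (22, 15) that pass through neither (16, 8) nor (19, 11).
Number of paths = 6705005724

Inclusion–exclusion. Total paths: C(37, 22) = 9364199760. Through P₁: C(24, 16)·C(13, 6) = 1262068236. Through P₂: C(30, 19)·C(7, 3) = 1911955500. Since P₁ is strictly southwest of P₂, a monotone path through both must visit P₁ then P₂; paths through both = C(24, 16)·C(6, 3)·C(7, 3) = 514829700. Avoid both = 9364199760 − 1262068236 − 1911955500 + 514829700 = 6705005724.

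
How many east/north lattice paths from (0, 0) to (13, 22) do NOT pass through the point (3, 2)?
Number of paths = 1175887650

Total paths from (0, 0) to (13, 22): C(35, 13) = 1476337800. Paths through (3, 2): (paths (0, 0) → (3, 2)) × (paths (3, 2) → (13, 22)) = C(5, 3) · C(30, 10) = 10 · 30045015 = 300450150. Avoidance count = 1476337800 − 300450150 = 1175887650.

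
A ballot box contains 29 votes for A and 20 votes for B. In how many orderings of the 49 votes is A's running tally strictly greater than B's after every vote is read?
Strict-lead orderings = 5193831553416

Total orderings of the 49 votes with 29 for A: C(49, 29) = 28277527346376. By the Bertrand ballot formula (Cycle Lemma / reflection principle), the number of orderings in which A is strictly ahead of B throughout is (p − q)/(p + q) · C(p + q, p) = (29 − 20)/(29 + 20) · 28277527346376 = 5193831553416.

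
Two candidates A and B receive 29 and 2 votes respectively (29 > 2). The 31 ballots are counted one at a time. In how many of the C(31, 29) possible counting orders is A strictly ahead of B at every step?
Strict-lead orderings = 405

Total orderings of the 31 votes with 29 for A: C(31, 29) = 465. By the Bertrand ballot formula (Cycle Lemma / reflection principle), the number of orderings in which A is strictly ahead of B throughout is (p − q)/(p + q) · C(p + q, p) = (29 − 2)/(29 + 2) · 465 = 405.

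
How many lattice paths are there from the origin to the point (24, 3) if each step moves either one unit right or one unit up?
Number of paths = 2925

A monotone lattice path from (0, 0) to (24, 3) consists of 24 east steps and 3 north steps in some order, so it is determined by which 24 of the 27 steps are east. The count is C(27, 24) = 2925.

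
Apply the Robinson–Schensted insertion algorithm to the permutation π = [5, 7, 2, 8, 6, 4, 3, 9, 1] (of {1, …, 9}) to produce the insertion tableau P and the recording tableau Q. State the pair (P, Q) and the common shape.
P = [1, 3, 8, 9] / [2, 6] / [4] / [5] / [7];  Q = [1, 2, 4, 8] / [3, 5] / [6] / [7] / [9];  common shape = (4, 2, 1, 1, 1)

Row-insert the values π_1, π_2, … into P one at a time, bumping the leftmost entry strictly greater than the inserted value down to the next row. The recording tableau Q records, in position (i, j), the step at which that cell was added to P.
  Insert 5 (step 1): P = [5];  Q = [1]
  Insert 7 (step 2): P = [5, 7];  Q = [1, 2]
  Insert 2 (step 3): P = [2, 7] / [5];  Q = [1, 2] / [3]
  Insert 8 (step 4): P = [2, 7, 8] / [5];  Q = [1, 2, 4] / [3]
  Insert 6 (step 5): P = [2, 6, 8] / [5, 7];  Q = [1, 2, 4] / [3, 5]
  Insert 4 (step 6): P = [2, 4, 8] / [5, 6] / [7];  Q = [1, 2, 4] / [3, 5] / [6]
  Insert 3 (step 7): P = [2, 3, 8] / [4, 6] / [5] / [7];  Q = [1, 2, 4] / [3, 5] / [6] / [7]
  Insert 9 (step 8): P = [2, 3, 8, 9] / [4, 6] / [5] / [7];  Q = [1, 2, 4, 8] / [3, 5] / [6] / [7]
  Insert 1 (step 9): P = [1, 3, 8, 9] / [2, 6] / [4] / [5] / [7];  Q = [1, 2, 4, 8] / [3, 5] / [6] / [7] / [9]
Final shape: (4, 2, 1, 1, 1).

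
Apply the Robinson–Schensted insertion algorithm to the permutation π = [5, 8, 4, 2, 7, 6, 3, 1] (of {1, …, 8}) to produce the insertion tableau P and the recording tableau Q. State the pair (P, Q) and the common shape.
P = [1, 3] / [2, 6] / [4, 7] / [5] / [8];  Q = [1, 2] / [3, 5] / [4, 6] / [7] / [8];  common shape = (2, 2, 2, 1, 1)

Row-insert the values π_1, π_2, … into P one at a time, bumping the leftmost entry strictly greater than the inserted value down to the next row. The recording tableau Q records, in position (i, j), the step at which that cell was added to P.
  Insert 5 (step 1): P = [5];  Q = [1]
  Insert 8 (step 2): P = [5, 8];  Q = [1, 2]
  Insert 4 (step 3): P = [4, 8] / [5];  Q = [1, 2] / [3]
  Insert 2 (step 4): P = [2, 8] / [4] / [5];  Q = [1, 2] / [3] / [4]
  Insert 7 (step 5): P = [2, 7] / [4, 8] / [5];  Q = [1, 2] / [3, 5] / [4]
  Insert 6 (step 6): P = [2, 6] / [4, 7] / [5, 8];  Q = [1, 2] / [3, 5] / [4, 6]
  Insert 3 (step 7): P = [2, 3] / [4, 6] / [5, 7] / [8];  Q = [1, 2] / [3, 5] / [4, 6] / [7]
  Insert 1 (step 8): P = [1, 3] / [2, 6] / [4, 7] / [5] / [8];  Q = [1, 2] / [3, 5] / [4, 6] / [7] / [8]
Final shape: (2, 2, 2, 1, 1).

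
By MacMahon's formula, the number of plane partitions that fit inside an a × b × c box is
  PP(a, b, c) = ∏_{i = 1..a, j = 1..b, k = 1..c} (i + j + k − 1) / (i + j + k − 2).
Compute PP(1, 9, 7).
PP(1, 9, 7) = 11440

Evaluate the triple product over i = 1..1, j = 1..9, k = 1..7. The factors are (2/1) · (3/2) · (4/3) · (5/4) · (6/5) · (7/6) · (8/7) · (3/2) · … (63 factors total). The numerators and denominators telescope so the product is an integer; carrying out the multiplication exactly gives PP(1, 9, 7) = 11440.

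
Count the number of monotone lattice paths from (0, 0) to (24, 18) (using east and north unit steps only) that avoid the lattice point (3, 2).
Number of paths = 224939374350

Total paths from (0, 0) to (24, 18): C(42, 24) = 353697121050. Paths through (3, 2): (paths (0, 0) → (3, 2)) × (paths (3, 2) → (24, 18)) = C(5, 3) · C(37, 21) = 10 · 12875774670 = 128757746700. Avoidance count = 353697121050 − 128757746700 = 224939374350.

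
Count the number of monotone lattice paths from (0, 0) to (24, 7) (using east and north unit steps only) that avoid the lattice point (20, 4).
Number of paths = 2257665

Total paths from (0, 0) to (24, 7): C(31, 24) = 2629575. Paths through (20, 4): (paths (0, 0) → (20, 4)) × (paths (20, 4) → (24, 7)) = C(24, 20) · C(7, 4) = 10626 · 35 = 371910. Avoidance count = 2629575 − 371910 = 2257665.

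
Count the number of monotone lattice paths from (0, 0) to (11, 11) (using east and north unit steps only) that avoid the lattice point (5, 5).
Number of paths = 472584

Total paths from (0, 0) to (11, 11): C(22, 11) = 705432. Paths through (5, 5): (paths (0, 0) → (5, 5)) × (paths (5, 5) → (11, 11)) = C(10, 5) · C(12, 6) = 252 · 924 = 232848. Avoidance count = 705432 − 232848 = 472584.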